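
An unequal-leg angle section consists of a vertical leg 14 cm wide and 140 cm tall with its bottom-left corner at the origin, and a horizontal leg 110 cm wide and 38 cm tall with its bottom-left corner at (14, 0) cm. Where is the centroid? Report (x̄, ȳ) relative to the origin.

Part | A | x̄ᵢ | ȳᵢ | A·x̄ᵢ | A·ȳᵢ
vertical leg | 1960.00 | 7.00 | 70.00 | 13720.00 | 137200.00
horizontal leg | 4180.00 | 69.00 | 19.00 | 288420.00 | 79420.00
Σ | 6140.00 |  |  | 302140.00 | 216620.00
x̄ = 302140.00 / 6140.00 = 49.21 cm
ȳ = 216620.00 / 6140.00 = 35.28 cm

x̄ = 49.21 cm, ȳ = 35.28 cm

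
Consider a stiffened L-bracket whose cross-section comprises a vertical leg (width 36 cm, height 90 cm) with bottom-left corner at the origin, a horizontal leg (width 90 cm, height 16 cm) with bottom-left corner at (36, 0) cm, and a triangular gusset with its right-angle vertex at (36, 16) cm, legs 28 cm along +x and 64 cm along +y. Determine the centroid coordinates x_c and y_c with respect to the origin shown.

vertical leg: A = 36 × 90 = 3240.00, centroid at (18.00, 45.00).
horizontal leg: A = 90 × 16 = 1440.00, centroid at (81.00, 8.00).
gusset: A = ½·28·64 = 896.00, centroid at (45.33, 37.33).
ΣA = 5576.00 cm², ΣAx_c = 215578.67 cm³, ΣAy_c = 190770.67 cm³.
x_c = 215578.67/5576.00 = 38.66 cm; y_c = 190770.67/5576.00 = 34.21 cm.

x_c = 38.66 cm, y_c = 34.21 cm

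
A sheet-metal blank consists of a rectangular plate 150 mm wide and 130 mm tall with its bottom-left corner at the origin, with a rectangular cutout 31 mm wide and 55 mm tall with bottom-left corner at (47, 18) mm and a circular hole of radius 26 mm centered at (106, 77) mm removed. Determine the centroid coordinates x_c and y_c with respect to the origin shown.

Part | A | x̄ᵢ | ȳᵢ | A·x̄ᵢ | A·ȳᵢ
plate | 19500.00 | 75.00 | 65.00 | 1462500.00 | 1267500.00
hole 1 | -1705.00 | 62.50 | 45.50 | -106562.50 | -77577.50
hole 2 | -2123.72 | 106.00 | 77.00 | -225113.96 | -163526.18
Σ | 15671.28 |  |  | 1130823.54 | 1026396.32
x_c = 1130823.54 / 15671.28 = 72.16 mm
y_c = 1026396.32 / 15671.28 = 65.50 mm

x_c = 72.16 mm, y_c = 65.50 mm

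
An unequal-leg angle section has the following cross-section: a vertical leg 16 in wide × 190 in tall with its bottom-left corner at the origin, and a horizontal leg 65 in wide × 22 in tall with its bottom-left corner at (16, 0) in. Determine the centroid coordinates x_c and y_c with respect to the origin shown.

Part | A | x̄ᵢ | ȳᵢ | A·x̄ᵢ | A·ȳᵢ
vertical leg | 3040.00 | 8.00 | 95.00 | 24320.00 | 288800.00
horizontal leg | 1430.00 | 48.50 | 11.00 | 69355.00 | 15730.00
Σ | 4470.00 |  |  | 93675.00 | 304530.00
x_c = 93675.00 / 4470.00 = 20.96 in
y_c = 304530.00 / 4470.00 = 68.13 in

x_c = 20.96 in, y_c = 68.13 in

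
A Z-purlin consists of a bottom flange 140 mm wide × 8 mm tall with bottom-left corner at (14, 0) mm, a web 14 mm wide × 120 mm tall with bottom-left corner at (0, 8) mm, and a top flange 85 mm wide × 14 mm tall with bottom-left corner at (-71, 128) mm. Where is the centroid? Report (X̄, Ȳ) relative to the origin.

X̄ = 18.03 mm, Ȳ = 70.02 mm

Part | A | x̄ᵢ | ȳᵢ | A·x̄ᵢ | A·ȳᵢ
bottom flange | 1120.00 | 84.00 | 4.00 | 94080.00 | 4480.00
web | 1680.00 | 7.00 | 68.00 | 11760.00 | 114240.00
top flange | 1190.00 | -28.50 | 135.00 | -33915.00 | 160650.00
Σ | 3990.00 |  |  | 71925.00 | 279370.00
X̄ = 71925.00 / 3990.00 = 18.03 mm
Ȳ = 279370.00 / 3990.00 = 70.02 mm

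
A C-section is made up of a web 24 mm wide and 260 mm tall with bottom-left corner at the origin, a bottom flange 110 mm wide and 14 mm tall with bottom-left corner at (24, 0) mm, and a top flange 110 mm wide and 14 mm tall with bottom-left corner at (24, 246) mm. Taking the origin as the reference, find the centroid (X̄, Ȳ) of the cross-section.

Part | A | x̄ᵢ | ȳᵢ | A·x̄ᵢ | A·ȳᵢ
web | 6240.00 | 12.00 | 130.00 | 74880.00 | 811200.00
bottom flange | 1540.00 | 79.00 | 7.00 | 121660.00 | 10780.00
top flange | 1540.00 | 79.00 | 253.00 | 121660.00 | 389620.00
Σ | 9320.00 |  |  | 318200.00 | 1211600.00
X̄ = 318200.00 / 9320.00 = 34.14 mm
Ȳ = 1211600.00 / 9320.00 = 130.00 mm

X̄ = 34.14 mm, Ȳ = 130.00 mm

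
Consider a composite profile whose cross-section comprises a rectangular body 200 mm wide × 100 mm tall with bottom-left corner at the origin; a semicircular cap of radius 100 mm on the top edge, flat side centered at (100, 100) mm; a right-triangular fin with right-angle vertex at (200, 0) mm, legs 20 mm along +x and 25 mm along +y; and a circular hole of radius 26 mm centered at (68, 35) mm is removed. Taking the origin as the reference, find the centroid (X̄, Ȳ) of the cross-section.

rectangular body: A = 200 × 100 = 20000.00, centroid at (100.00, 50.00).
semicircular top: A = ½π·100² = 15707.96, centroid at (100.00, 142.44).
triangular fin: A = ½·20·25 = 250.00, centroid at (206.67, 8.33).
hole: A = −π·26² = -2123.72, centroid at (68.00, 35.00).
ΣA = 33834.25 mm²
ΣAX̄ = (20000.00)(100.00) + (15707.96)(100.00) + (250.00)(206.67) + (-2123.72)(68.00) = 3478050.26 mm³
ΣAȲ = (20000.00)(50.00) + (15707.96)(142.44) + (250.00)(8.33) + (-2123.72)(35.00) = 3165216.24 mm³
X̄ = 3478050.26 / 33834.25 = 102.80 mm
Ȳ = 3165216.24 / 33834.25 = 93.55 mm

X̄ = 102.80 mm, Ȳ = 93.55 mm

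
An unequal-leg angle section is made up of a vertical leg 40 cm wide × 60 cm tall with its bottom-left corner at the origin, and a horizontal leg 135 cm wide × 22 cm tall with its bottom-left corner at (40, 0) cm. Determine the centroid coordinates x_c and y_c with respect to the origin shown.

x_c = 68.39 cm, y_c = 19.49 cm

vertical leg: A = 40 × 60 = 2400.00, centroid at (20.00, 30.00).
horizontal leg: A = 135 × 22 = 2970.00, centroid at (107.50, 11.00).
ΣA = 5370.00 cm², ΣAx_c = 367275.00 cm³, ΣAy_c = 104670.00 cm³.
x_c = 367275.00/5370.00 = 68.39 cm; y_c = 104670.00/5370.00 = 19.49 cm.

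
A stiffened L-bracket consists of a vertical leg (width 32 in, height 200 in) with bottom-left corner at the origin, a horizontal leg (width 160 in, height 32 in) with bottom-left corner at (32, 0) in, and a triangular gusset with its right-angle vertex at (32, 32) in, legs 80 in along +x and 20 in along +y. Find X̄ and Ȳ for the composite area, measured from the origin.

X̄ = 58.67 in, Ȳ = 61.11 in

Part | A | x̄ᵢ | ȳᵢ | A·x̄ᵢ | A·ȳᵢ
vertical leg | 6400.00 | 16.00 | 100.00 | 102400.00 | 640000.00
horizontal leg | 5120.00 | 112.00 | 16.00 | 573440.00 | 81920.00
gusset | 800.00 | 58.67 | 38.67 | 46933.33 | 30933.33
Σ | 12320.00 |  |  | 722773.33 | 752853.33
X̄ = 722773.33 / 12320.00 = 58.67 in
Ȳ = 752853.33 / 12320.00 = 61.11 in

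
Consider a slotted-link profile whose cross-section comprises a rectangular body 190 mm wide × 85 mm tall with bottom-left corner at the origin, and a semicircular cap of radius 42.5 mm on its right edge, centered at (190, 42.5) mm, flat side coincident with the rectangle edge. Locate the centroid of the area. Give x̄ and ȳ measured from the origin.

x̄ = 111.89 mm, ȳ = 42.50 mm

rectangular body: A = 190 × 85 = 16150.00, centroid at (95.00, 42.50).
semicircular end: A = ½π·42.5² = 2837.25, centroid at (208.04, 42.50).
ΣA = 18987.25 mm²
ΣAx̄ = (16150.00)(95.00) + (2837.25)(208.04) = 2124504.75 mm³
ΣAȳ = (16150.00)(42.50) + (2837.25)(42.50) = 806958.16 mm³
x̄ = 2124504.75 / 18987.25 = 111.89 mm
ȳ = 806958.16 / 18987.25 = 42.50 mm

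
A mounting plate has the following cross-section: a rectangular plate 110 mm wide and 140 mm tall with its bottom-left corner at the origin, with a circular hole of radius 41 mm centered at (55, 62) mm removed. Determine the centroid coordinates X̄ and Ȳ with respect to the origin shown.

plate: A = 110 × 140 = 15400.00, centroid at (55.00, 70.00).
hole: A = −π·41² = -5281.02, centroid at (55.00, 62.00).
ΣA = 10118.98 mm²
ΣAX̄ = (15400.00)(55.00) + (-5281.02)(55.00) = 556544.05 mm³
ΣAȲ = (15400.00)(70.00) + (-5281.02)(62.00) = 750576.93 mm³
X̄ = 556544.05 / 10118.98 = 55.00 mm
Ȳ = 750576.93 / 10118.98 = 74.18 mm

X̄ = 55.00 mm, Ȳ = 74.18 mm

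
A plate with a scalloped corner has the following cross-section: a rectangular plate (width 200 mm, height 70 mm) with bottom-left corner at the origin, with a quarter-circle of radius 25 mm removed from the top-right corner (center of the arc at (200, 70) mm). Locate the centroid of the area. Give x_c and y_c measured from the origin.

plate: A = 200 × 70 = 14000.00, centroid at (100.00, 35.00).
removed quarter-circle: A = −¼π·25² = -490.87, centroid at (189.39, 59.39).
ΣA = 13509.13 mm²
ΣAx_c = (14000.00)(100.00) + (-490.87)(189.39) = 1307033.56 mm³
ΣAy_c = (14000.00)(35.00) + (-490.87)(59.39) = 460847.16 mm³
x_c = 1307033.56 / 13509.13 = 96.75 mm
y_c = 460847.16 / 13509.13 = 34.11 mm

x_c = 96.75 mm, y_c = 34.11 mm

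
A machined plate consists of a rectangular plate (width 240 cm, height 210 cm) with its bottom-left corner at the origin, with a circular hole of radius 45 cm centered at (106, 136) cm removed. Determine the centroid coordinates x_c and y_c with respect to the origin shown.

x_c = 122.02 cm, y_c = 100.52 cm

Part | A | x̄ᵢ | ȳᵢ | A·x̄ᵢ | A·ȳᵢ
plate | 50400.00 | 120.00 | 105.00 | 6048000.00 | 5292000.00
hole | -6361.73 | 106.00 | 136.00 | -674342.86 | -865194.62
Σ | 44038.27 |  |  | 5373657.14 | 4426805.38
x_c = 5373657.14 / 44038.27 = 122.02 cm
y_c = 4426805.38 / 44038.27 = 100.52 cm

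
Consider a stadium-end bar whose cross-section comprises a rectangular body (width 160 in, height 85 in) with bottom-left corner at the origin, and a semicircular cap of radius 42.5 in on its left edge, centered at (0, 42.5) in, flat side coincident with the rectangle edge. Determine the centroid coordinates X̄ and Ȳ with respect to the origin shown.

X̄ = 63.08 in, Ȳ = 42.50 in

Part | A | x̄ᵢ | ȳᵢ | A·x̄ᵢ | A·ȳᵢ
rectangular body | 13600.00 | 80.00 | 42.50 | 1088000.00 | 578000.00
semicircular end | 2837.25 | -18.04 | 42.50 | -51177.08 | 120583.16
Σ | 16437.25 |  |  | 1036822.92 | 698583.16
X̄ = 1036822.92 / 16437.25 = 63.08 in
Ȳ = 698583.16 / 16437.25 = 42.50 in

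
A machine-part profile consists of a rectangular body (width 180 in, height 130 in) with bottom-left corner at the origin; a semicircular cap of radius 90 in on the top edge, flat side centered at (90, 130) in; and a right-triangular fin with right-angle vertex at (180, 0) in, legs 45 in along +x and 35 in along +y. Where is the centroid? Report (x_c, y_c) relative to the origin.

x_c = 92.24 in, y_c = 99.43 in

Part | A | x̄ᵢ | ȳᵢ | A·x̄ᵢ | A·ȳᵢ
rectangular body | 23400.00 | 90.00 | 65.00 | 2106000.00 | 1521000.00
semicircular top | 12723.45 | 90.00 | 168.20 | 1145110.52 | 2140048.53
triangular fin | 787.50 | 195.00 | 11.67 | 153562.50 | 9187.50
Σ | 36910.95 |  |  | 3404673.02 | 3670236.03
x_c = 3404673.02 / 36910.95 = 92.24 in
y_c = 3670236.03 / 36910.95 = 99.43 in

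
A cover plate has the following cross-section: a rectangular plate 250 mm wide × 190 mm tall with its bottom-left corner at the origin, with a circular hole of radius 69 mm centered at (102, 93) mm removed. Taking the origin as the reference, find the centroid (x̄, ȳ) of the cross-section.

x̄ = 135.57 mm, ȳ = 95.92 mm

Part | A | x̄ᵢ | ȳᵢ | A·x̄ᵢ | A·ȳᵢ
plate | 47500.00 | 125.00 | 95.00 | 5937500.00 | 4512500.00
hole | -14957.12 | 102.00 | 93.00 | -1525626.51 | -1391012.40
Σ | 32542.88 |  |  | 4411873.49 | 3121487.60
x̄ = 4411873.49 / 32542.88 = 135.57 mm
ȳ = 3121487.60 / 32542.88 = 95.92 mm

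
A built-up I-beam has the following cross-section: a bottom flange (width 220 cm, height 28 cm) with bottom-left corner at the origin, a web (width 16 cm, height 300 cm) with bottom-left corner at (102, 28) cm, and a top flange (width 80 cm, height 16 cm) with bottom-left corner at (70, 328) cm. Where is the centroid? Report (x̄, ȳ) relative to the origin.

x̄ = 110.00 cm, ȳ = 111.99 cm

bottom flange: A = 220 × 28 = 6160.00, centroid at (110.00, 14.00).
web: A = 16 × 300 = 4800.00, centroid at (110.00, 178.00).
top flange: A = 80 × 16 = 1280.00, centroid at (110.00, 336.00).
ΣA = 12240.00 cm²
ΣAx̄ = (6160.00)(110.00) + (4800.00)(110.00) + (1280.00)(110.00) = 1346400.00 cm³
ΣAȳ = (6160.00)(14.00) + (4800.00)(178.00) + (1280.00)(336.00) = 1370720.00 cm³
x̄ = 1346400.00 / 12240.00 = 110.00 cm
ȳ = 1370720.00 / 12240.00 = 111.99 cm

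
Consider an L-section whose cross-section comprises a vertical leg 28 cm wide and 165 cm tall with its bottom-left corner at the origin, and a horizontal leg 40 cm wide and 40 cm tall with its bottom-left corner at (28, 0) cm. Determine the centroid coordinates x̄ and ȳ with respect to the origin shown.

vertical leg: A = 28 × 165 = 4620.00, centroid at (14.00, 82.50).
horizontal leg: A = 40 × 40 = 1600.00, centroid at (48.00, 20.00).
ΣA = 6220.00 cm², ΣAx̄ = 141480.00 cm³, ΣAȳ = 413150.00 cm³.
x̄ = 141480.00/6220.00 = 22.75 cm; ȳ = 413150.00/6220.00 = 66.42 cm.

x̄ = 22.75 cm, ȳ = 66.42 cm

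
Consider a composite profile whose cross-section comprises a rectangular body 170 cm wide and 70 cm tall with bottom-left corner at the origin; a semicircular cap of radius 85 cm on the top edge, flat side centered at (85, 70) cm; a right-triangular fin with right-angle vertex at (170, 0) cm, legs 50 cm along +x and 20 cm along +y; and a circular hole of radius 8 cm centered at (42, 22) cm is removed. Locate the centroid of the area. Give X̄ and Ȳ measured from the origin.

X̄ = 87.53 cm, Ȳ = 68.76 cm

Part | A | x̄ᵢ | ȳᵢ | A·x̄ᵢ | A·ȳᵢ
rectangular body | 11900.00 | 85.00 | 35.00 | 1011500.00 | 416500.00
semicircular top | 11349.00 | 85.00 | 106.08 | 964665.29 | 1203846.91
triangular fin | 500.00 | 186.67 | 6.67 | 93333.33 | 3333.33
hole | -201.06 | 42.00 | 22.00 | -8444.60 | -4423.36
Σ | 23547.94 |  |  | 2061054.03 | 1619256.88
X̄ = 2061054.03 / 23547.94 = 87.53 cm
Ȳ = 1619256.88 / 23547.94 = 68.76 cm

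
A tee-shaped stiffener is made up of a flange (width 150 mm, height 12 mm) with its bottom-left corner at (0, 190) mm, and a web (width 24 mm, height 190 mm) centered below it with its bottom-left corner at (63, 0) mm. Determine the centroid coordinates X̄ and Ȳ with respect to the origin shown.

X̄ = 75.00 mm, Ȳ = 123.58 mm

web: A = 24 × 190 = 4560.00, centroid at (75.00, 95.00).
flange: A = 150 × 12 = 1800.00, centroid at (75.00, 196.00).
ΣA = 6360.00 mm²
ΣAX̄ = (4560.00)(75.00) + (1800.00)(75.00) = 477000.00 mm³
ΣAȲ = (4560.00)(95.00) + (1800.00)(196.00) = 786000.00 mm³
X̄ = 477000.00 / 6360.00 = 75.00 mm
Ȳ = 786000.00 / 6360.00 = 123.58 mm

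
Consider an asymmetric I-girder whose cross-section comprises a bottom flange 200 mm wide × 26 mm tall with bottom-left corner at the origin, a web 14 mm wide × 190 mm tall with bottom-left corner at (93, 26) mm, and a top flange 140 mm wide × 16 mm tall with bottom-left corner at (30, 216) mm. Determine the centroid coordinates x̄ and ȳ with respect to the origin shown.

bottom flange: A = 200 × 26 = 5200.00, centroid at (100.00, 13.00).
web: A = 14 × 190 = 2660.00, centroid at (100.00, 121.00).
top flange: A = 140 × 16 = 2240.00, centroid at (100.00, 224.00).
ΣA = 10100.00 mm², ΣAx̄ = 1010000.00 mm³, ΣAȳ = 891220.00 mm³.
x̄ = 1010000.00/10100.00 = 100.00 mm; ȳ = 891220.00/10100.00 = 88.24 mm.

x̄ = 100.00 mm, ȳ = 88.24 mm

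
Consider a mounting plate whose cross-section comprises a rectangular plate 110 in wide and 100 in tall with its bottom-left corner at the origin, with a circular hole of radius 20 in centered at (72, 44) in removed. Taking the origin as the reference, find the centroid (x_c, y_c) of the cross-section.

x_c = 52.81 in, y_c = 50.77 in

Part | A | x̄ᵢ | ȳᵢ | A·x̄ᵢ | A·ȳᵢ
plate | 11000.00 | 55.00 | 50.00 | 605000.00 | 550000.00
hole | -1256.64 | 72.00 | 44.00 | -90477.87 | -55292.03
Σ | 9743.36 |  |  | 514522.13 | 494707.97
x_c = 514522.13 / 9743.36 = 52.81 in
y_c = 494707.97 / 9743.36 = 50.77 in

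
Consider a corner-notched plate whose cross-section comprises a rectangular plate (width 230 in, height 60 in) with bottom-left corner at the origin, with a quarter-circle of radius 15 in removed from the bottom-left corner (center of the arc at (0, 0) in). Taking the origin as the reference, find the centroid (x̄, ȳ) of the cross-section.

x̄ = 116.41 in, ȳ = 30.31 in

Part | A | x̄ᵢ | ȳᵢ | A·x̄ᵢ | A·ȳᵢ
plate | 13800.00 | 115.00 | 30.00 | 1587000.00 | 414000.00
removed quarter-circle | -176.71 | 6.37 | 6.37 | -1125.00 | -1125.00
Σ | 13623.29 |  |  | 1585875.00 | 412875.00
x̄ = 1585875.00 / 13623.29 = 116.41 in
ȳ = 412875.00 / 13623.29 = 30.31 in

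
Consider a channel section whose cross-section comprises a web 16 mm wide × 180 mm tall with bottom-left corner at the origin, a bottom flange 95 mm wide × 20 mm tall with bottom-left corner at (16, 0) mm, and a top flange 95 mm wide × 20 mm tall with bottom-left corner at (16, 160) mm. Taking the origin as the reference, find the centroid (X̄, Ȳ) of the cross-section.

Part | A | x̄ᵢ | ȳᵢ | A·x̄ᵢ | A·ȳᵢ
web | 2880.00 | 8.00 | 90.00 | 23040.00 | 259200.00
bottom flange | 1900.00 | 63.50 | 10.00 | 120650.00 | 19000.00
top flange | 1900.00 | 63.50 | 170.00 | 120650.00 | 323000.00
Σ | 6680.00 |  |  | 264340.00 | 601200.00
X̄ = 264340.00 / 6680.00 = 39.57 mm
Ȳ = 601200.00 / 6680.00 = 90.00 mm

X̄ = 39.57 mm, Ȳ = 90.00 mm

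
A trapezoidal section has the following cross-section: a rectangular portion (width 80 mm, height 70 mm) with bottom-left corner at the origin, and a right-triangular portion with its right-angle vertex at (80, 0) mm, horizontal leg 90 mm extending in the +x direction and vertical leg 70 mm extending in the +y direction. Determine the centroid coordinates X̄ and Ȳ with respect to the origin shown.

rectangular portion: A = 80 × 70 = 5600.00, centroid at (40.00, 35.00).
triangular portion: A = ½·90·70 = 3150.00, centroid at (110.00, 23.33).
ΣA = 8750.00 mm², ΣAX̄ = 570500.00 mm³, ΣAȲ = 269500.00 mm³.
X̄ = 570500.00/8750.00 = 65.20 mm; Ȳ = 269500.00/8750.00 = 30.80 mm.

X̄ = 65.20 mm, Ȳ = 30.80 mm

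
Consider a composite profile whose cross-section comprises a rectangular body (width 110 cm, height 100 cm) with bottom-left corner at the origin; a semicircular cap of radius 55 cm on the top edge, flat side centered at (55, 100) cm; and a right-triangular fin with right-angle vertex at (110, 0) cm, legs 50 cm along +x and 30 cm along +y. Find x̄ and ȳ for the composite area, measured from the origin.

Part | A | x̄ᵢ | ȳᵢ | A·x̄ᵢ | A·ȳᵢ
rectangular body | 11000.00 | 55.00 | 50.00 | 605000.00 | 550000.00
semicircular top | 4751.66 | 55.00 | 123.34 | 261341.24 | 586082.56
triangular fin | 750.00 | 126.67 | 10.00 | 95000.00 | 7500.00
Σ | 16501.66 |  |  | 961341.24 | 1143582.56
x̄ = 961341.24 / 16501.66 = 58.26 cm
ȳ = 1143582.56 / 16501.66 = 69.30 cm

x̄ = 58.26 cm, ȳ = 69.30 cm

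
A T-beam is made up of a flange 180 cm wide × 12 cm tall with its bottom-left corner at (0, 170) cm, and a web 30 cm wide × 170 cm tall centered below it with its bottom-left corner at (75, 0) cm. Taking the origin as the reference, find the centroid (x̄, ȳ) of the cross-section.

x̄ = 90.00 cm, ȳ = 112.07 cm

web: A = 30 × 170 = 5100.00, centroid at (90.00, 85.00).
flange: A = 180 × 12 = 2160.00, centroid at (90.00, 176.00).
ΣA = 7260.00 cm²
ΣAx̄ = (5100.00)(90.00) + (2160.00)(90.00) = 653400.00 cm³
ΣAȳ = (5100.00)(85.00) + (2160.00)(176.00) = 813660.00 cm³
x̄ = 653400.00 / 7260.00 = 90.00 cm
ȳ = 813660.00 / 7260.00 = 112.07 cm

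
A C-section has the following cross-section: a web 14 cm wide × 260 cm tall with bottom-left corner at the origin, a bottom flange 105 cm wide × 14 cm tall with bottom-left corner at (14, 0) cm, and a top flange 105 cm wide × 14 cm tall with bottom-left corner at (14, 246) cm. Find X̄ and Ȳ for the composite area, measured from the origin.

web: A = 14 × 260 = 3640.00, centroid at (7.00, 130.00).
bottom flange: A = 105 × 14 = 1470.00, centroid at (66.50, 7.00).
top flange: A = 105 × 14 = 1470.00, centroid at (66.50, 253.00).
ΣA = 6580.00 cm²
ΣAX̄ = (3640.00)(7.00) + (1470.00)(66.50) + (1470.00)(66.50) = 220990.00 cm³
ΣAȲ = (3640.00)(130.00) + (1470.00)(7.00) + (1470.00)(253.00) = 855400.00 cm³
X̄ = 220990.00 / 6580.00 = 33.59 cm
Ȳ = 855400.00 / 6580.00 = 130.00 cm

X̄ = 33.59 cm, Ȳ = 130.00 cm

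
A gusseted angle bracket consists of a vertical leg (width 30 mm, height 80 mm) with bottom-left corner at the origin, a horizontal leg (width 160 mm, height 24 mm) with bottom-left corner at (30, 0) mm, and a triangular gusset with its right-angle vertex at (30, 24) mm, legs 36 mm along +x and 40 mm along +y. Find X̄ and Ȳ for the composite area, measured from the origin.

vertical leg: A = 30 × 80 = 2400.00, centroid at (15.00, 40.00).
horizontal leg: A = 160 × 24 = 3840.00, centroid at (110.00, 12.00).
gusset: A = ½·36·40 = 720.00, centroid at (42.00, 37.33).
ΣA = 6960.00 mm²
ΣAX̄ = (2400.00)(15.00) + (3840.00)(110.00) + (720.00)(42.00) = 488640.00 mm³
ΣAȲ = (2400.00)(40.00) + (3840.00)(12.00) + (720.00)(37.33) = 168960.00 mm³
X̄ = 488640.00 / 6960.00 = 70.21 mm
Ȳ = 168960.00 / 6960.00 = 24.28 mm

X̄ = 70.21 mm, Ȳ = 24.28 mm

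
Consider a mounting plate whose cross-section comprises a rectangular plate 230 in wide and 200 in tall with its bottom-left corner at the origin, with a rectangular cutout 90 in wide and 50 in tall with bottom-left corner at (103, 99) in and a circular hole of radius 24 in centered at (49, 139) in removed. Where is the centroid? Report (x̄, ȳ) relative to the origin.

x̄ = 114.27 in, ȳ = 95.50 in

Part | A | x̄ᵢ | ȳᵢ | A·x̄ᵢ | A·ȳᵢ
plate | 46000.00 | 115.00 | 100.00 | 5290000.00 | 4600000.00
hole 1 | -4500.00 | 148.00 | 124.00 | -666000.00 | -558000.00
hole 2 | -1809.56 | 49.00 | 139.00 | -88668.31 | -251528.47
Σ | 39690.44 |  |  | 4535331.69 | 3790471.53
x̄ = 4535331.69 / 39690.44 = 114.27 in
ȳ = 3790471.53 / 39690.44 = 95.50 in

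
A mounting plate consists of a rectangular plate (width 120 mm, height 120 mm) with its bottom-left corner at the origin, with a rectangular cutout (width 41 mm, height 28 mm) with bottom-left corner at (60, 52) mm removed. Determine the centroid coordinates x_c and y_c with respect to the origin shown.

x_c = 58.22 mm, y_c = 59.48 mm

plate: A = 120 × 120 = 14400.00, centroid at (60.00, 60.00).
hole: A = −(41 × 28) = -1148.00, centroid at (80.50, 66.00).
ΣA = 13252.00 mm², ΣAx_c = 771586.00 mm³, ΣAy_c = 788232.00 mm³.
x_c = 771586.00/13252.00 = 58.22 mm; y_c = 788232.00/13252.00 = 59.48 mm.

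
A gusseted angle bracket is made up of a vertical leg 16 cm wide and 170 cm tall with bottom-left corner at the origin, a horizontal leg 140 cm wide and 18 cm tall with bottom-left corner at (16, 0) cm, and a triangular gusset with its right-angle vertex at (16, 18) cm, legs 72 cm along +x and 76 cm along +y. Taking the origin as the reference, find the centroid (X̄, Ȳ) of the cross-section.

X̄ = 43.62 cm, Ȳ = 46.70 cm

vertical leg: A = 16 × 170 = 2720.00, centroid at (8.00, 85.00).
horizontal leg: A = 140 × 18 = 2520.00, centroid at (86.00, 9.00).
gusset: A = ½·72·76 = 2736.00, centroid at (40.00, 43.33).
ΣA = 7976.00 cm²
ΣAX̄ = (2720.00)(8.00) + (2520.00)(86.00) + (2736.00)(40.00) = 347920.00 cm³
ΣAȲ = (2720.00)(85.00) + (2520.00)(9.00) + (2736.00)(43.33) = 372440.00 cm³
X̄ = 347920.00 / 7976.00 = 43.62 cm
Ȳ = 372440.00 / 7976.00 = 46.70 cm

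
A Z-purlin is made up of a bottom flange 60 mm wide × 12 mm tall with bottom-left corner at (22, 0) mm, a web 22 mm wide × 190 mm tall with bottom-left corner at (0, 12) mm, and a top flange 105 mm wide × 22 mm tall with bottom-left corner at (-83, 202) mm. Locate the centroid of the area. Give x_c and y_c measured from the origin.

x_c = 1.80 mm, y_c = 130.88 mm

Part | A | x̄ᵢ | ȳᵢ | A·x̄ᵢ | A·ȳᵢ
bottom flange | 720.00 | 52.00 | 6.00 | 37440.00 | 4320.00
web | 4180.00 | 11.00 | 107.00 | 45980.00 | 447260.00
top flange | 2310.00 | -30.50 | 213.00 | -70455.00 | 492030.00
Σ | 7210.00 |  |  | 12965.00 | 943610.00
x_c = 12965.00 / 7210.00 = 1.80 mm
y_c = 943610.00 / 7210.00 = 130.88 mm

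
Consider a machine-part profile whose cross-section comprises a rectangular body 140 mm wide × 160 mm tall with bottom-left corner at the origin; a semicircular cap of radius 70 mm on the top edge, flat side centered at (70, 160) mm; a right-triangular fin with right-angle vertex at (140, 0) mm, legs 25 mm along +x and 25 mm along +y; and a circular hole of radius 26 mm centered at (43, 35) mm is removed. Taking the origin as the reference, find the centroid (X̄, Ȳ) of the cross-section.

Part | A | x̄ᵢ | ȳᵢ | A·x̄ᵢ | A·ȳᵢ
rectangular body | 22400.00 | 70.00 | 80.00 | 1568000.00 | 1792000.00
semicircular top | 7696.90 | 70.00 | 189.71 | 538783.14 | 1460170.99
triangular fin | 312.50 | 148.33 | 8.33 | 46354.17 | 2604.17
hole | -2123.72 | 43.00 | 35.00 | -91319.82 | -74330.08
Σ | 28285.69 |  |  | 2061817.49 | 3180445.07
X̄ = 2061817.49 / 28285.69 = 72.89 mm
Ȳ = 3180445.07 / 28285.69 = 112.44 mm

X̄ = 72.89 mm, Ȳ = 112.44 mm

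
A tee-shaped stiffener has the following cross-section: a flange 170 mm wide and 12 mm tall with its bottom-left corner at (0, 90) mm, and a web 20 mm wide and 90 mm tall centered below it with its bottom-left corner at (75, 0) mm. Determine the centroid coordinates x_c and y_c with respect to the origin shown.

x_c = 85.00 mm, y_c = 72.09 mm

Part | A | x̄ᵢ | ȳᵢ | A·x̄ᵢ | A·ȳᵢ
web | 1800.00 | 85.00 | 45.00 | 153000.00 | 81000.00
flange | 2040.00 | 85.00 | 96.00 | 173400.00 | 195840.00
Σ | 3840.00 |  |  | 326400.00 | 276840.00
x_c = 326400.00 / 3840.00 = 85.00 mm
y_c = 276840.00 / 3840.00 = 72.09 mm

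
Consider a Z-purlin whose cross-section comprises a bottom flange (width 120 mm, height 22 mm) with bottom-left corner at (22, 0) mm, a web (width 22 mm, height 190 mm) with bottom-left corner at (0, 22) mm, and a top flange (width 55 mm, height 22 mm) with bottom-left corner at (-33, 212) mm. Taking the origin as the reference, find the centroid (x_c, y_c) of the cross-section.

Part | A | x̄ᵢ | ȳᵢ | A·x̄ᵢ | A·ȳᵢ
bottom flange | 2640.00 | 82.00 | 11.00 | 216480.00 | 29040.00
web | 4180.00 | 11.00 | 117.00 | 45980.00 | 489060.00
top flange | 1210.00 | -5.50 | 223.00 | -6655.00 | 269830.00
Σ | 8030.00 |  |  | 255805.00 | 787930.00
x_c = 255805.00 / 8030.00 = 31.86 mm
y_c = 787930.00 / 8030.00 = 98.12 mm

x_c = 31.86 mm, y_c = 98.12 mm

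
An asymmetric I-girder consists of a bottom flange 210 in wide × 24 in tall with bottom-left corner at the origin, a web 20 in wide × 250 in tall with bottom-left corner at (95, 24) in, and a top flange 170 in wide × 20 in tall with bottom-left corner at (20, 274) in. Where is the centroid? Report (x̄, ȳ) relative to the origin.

x̄ = 105.00 in, ȳ = 131.78 in

bottom flange: A = 210 × 24 = 5040.00, centroid at (105.00, 12.00).
web: A = 20 × 250 = 5000.00, centroid at (105.00, 149.00).
top flange: A = 170 × 20 = 3400.00, centroid at (105.00, 284.00).
ΣA = 13440.00 in², ΣAx̄ = 1411200.00 in³, ΣAȳ = 1771080.00 in³.
x̄ = 1411200.00/13440.00 = 105.00 in; ȳ = 1771080.00/13440.00 = 131.78 in.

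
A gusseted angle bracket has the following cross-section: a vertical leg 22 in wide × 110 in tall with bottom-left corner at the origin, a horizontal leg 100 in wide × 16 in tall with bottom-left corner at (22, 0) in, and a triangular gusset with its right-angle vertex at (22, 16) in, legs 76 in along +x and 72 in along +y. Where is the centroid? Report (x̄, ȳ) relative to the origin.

vertical leg: A = 22 × 110 = 2420.00, centroid at (11.00, 55.00).
horizontal leg: A = 100 × 16 = 1600.00, centroid at (72.00, 8.00).
gusset: A = ½·76·72 = 2736.00, centroid at (47.33, 40.00).
ΣA = 6756.00 in²
ΣAx̄ = (2420.00)(11.00) + (1600.00)(72.00) + (2736.00)(47.33) = 271324.00 in³
ΣAȳ = (2420.00)(55.00) + (1600.00)(8.00) + (2736.00)(40.00) = 255340.00 in³
x̄ = 271324.00 / 6756.00 = 40.16 in
ȳ = 255340.00 / 6756.00 = 37.79 in

x̄ = 40.16 in, ȳ = 37.79 in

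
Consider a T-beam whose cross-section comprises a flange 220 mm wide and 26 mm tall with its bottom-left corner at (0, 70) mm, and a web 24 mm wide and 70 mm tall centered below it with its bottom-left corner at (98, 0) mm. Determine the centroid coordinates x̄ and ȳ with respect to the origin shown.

x̄ = 110.00 mm, ȳ = 72.10 mm

web: A = 24 × 70 = 1680.00, centroid at (110.00, 35.00).
flange: A = 220 × 26 = 5720.00, centroid at (110.00, 83.00).
ΣA = 7400.00 mm²
ΣAx̄ = (1680.00)(110.00) + (5720.00)(110.00) = 814000.00 mm³
ΣAȳ = (1680.00)(35.00) + (5720.00)(83.00) = 533560.00 mm³
x̄ = 814000.00 / 7400.00 = 110.00 mm
ȳ = 533560.00 / 7400.00 = 72.10 mm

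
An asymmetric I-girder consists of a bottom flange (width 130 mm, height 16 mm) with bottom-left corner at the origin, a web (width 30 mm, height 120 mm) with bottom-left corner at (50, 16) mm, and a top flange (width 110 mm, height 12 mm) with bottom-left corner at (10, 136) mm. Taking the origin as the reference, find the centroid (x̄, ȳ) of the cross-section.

Part | A | x̄ᵢ | ȳᵢ | A·x̄ᵢ | A·ȳᵢ
bottom flange | 2080.00 | 65.00 | 8.00 | 135200.00 | 16640.00
web | 3600.00 | 65.00 | 76.00 | 234000.00 | 273600.00
top flange | 1320.00 | 65.00 | 142.00 | 85800.00 | 187440.00
Σ | 7000.00 |  |  | 455000.00 | 477680.00
x̄ = 455000.00 / 7000.00 = 65.00 mm
ȳ = 477680.00 / 7000.00 = 68.24 mm

x̄ = 65.00 mm, ȳ = 68.24 mm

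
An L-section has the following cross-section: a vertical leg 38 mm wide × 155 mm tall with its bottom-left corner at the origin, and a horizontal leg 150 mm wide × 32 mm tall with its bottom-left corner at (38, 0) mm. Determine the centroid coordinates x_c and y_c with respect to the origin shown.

x_c = 61.21 mm, y_c = 49.89 mm

vertical leg: A = 38 × 155 = 5890.00, centroid at (19.00, 77.50).
horizontal leg: A = 150 × 32 = 4800.00, centroid at (113.00, 16.00).
ΣA = 10690.00 mm²
ΣAx_c = (5890.00)(19.00) + (4800.00)(113.00) = 654310.00 mm³
ΣAy_c = (5890.00)(77.50) + (4800.00)(16.00) = 533275.00 mm³
x_c = 654310.00 / 10690.00 = 61.21 mm
y_c = 533275.00 / 10690.00 = 49.89 mm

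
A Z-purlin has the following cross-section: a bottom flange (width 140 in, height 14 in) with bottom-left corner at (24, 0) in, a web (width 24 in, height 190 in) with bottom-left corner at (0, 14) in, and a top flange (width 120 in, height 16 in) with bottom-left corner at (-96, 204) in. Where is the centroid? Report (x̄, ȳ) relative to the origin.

bottom flange: A = 140 × 14 = 1960.00, centroid at (94.00, 7.00).
web: A = 24 × 190 = 4560.00, centroid at (12.00, 109.00).
top flange: A = 120 × 16 = 1920.00, centroid at (-36.00, 212.00).
ΣA = 8440.00 in², ΣAx̄ = 169840.00 in³, ΣAȳ = 917800.00 in³.
x̄ = 169840.00/8440.00 = 20.12 in; ȳ = 917800.00/8440.00 = 108.74 in.

x̄ = 20.12 in, ȳ = 108.74 in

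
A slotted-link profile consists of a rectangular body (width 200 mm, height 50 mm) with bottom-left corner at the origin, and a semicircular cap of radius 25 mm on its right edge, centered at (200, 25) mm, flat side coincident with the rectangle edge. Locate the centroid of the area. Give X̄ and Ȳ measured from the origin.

rectangular body: A = 200 × 50 = 10000.00, centroid at (100.00, 25.00).
semicircular end: A = ½π·25² = 981.75, centroid at (210.61, 25.00).
ΣA = 10981.75 mm², ΣAX̄ = 1206766.21 mm³, ΣAȲ = 274543.69 mm³.
X̄ = 1206766.21/10981.75 = 109.89 mm; Ȳ = 274543.69/10981.75 = 25.00 mm.

X̄ = 109.89 mm, Ȳ = 25.00 mm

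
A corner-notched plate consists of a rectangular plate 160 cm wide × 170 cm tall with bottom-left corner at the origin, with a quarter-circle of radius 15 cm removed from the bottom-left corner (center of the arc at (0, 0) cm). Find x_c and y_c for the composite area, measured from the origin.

x_c = 80.48 cm, y_c = 85.51 cm

Part | A | x̄ᵢ | ȳᵢ | A·x̄ᵢ | A·ȳᵢ
plate | 27200.00 | 80.00 | 85.00 | 2176000.00 | 2312000.00
removed quarter-circle | -176.71 | 6.37 | 6.37 | -1125.00 | -1125.00
Σ | 27023.29 |  |  | 2174875.00 | 2310875.00
x_c = 2174875.00 / 27023.29 = 80.48 cm
y_c = 2310875.00 / 27023.29 = 85.51 cm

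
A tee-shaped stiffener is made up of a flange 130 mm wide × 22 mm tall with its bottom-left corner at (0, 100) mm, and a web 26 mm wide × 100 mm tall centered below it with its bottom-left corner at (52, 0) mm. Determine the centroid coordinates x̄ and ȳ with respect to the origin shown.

web: A = 26 × 100 = 2600.00, centroid at (65.00, 50.00).
flange: A = 130 × 22 = 2860.00, centroid at (65.00, 111.00).
ΣA = 5460.00 mm², ΣAx̄ = 354900.00 mm³, ΣAȳ = 447460.00 mm³.
x̄ = 354900.00/5460.00 = 65.00 mm; ȳ = 447460.00/5460.00 = 81.95 mm.

x̄ = 65.00 mm, ȳ = 81.95 mm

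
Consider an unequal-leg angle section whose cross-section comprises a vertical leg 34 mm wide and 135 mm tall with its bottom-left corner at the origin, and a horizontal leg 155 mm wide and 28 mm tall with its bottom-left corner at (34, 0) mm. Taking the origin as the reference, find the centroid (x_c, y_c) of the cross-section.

vertical leg: A = 34 × 135 = 4590.00, centroid at (17.00, 67.50).
horizontal leg: A = 155 × 28 = 4340.00, centroid at (111.50, 14.00).
ΣA = 8930.00 mm², ΣAx_c = 561940.00 mm³, ΣAy_c = 370585.00 mm³.
x_c = 561940.00/8930.00 = 62.93 mm; y_c = 370585.00/8930.00 = 41.50 mm.

x_c = 62.93 mm, y_c = 41.50 mm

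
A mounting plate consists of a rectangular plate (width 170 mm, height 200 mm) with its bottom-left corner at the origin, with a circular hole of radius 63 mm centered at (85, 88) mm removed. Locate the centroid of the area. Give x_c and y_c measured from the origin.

x_c = 85.00 mm, y_c = 106.95 mm

plate: A = 170 × 200 = 34000.00, centroid at (85.00, 100.00).
hole: A = −π·63² = -12468.98, centroid at (85.00, 88.00).
ΣA = 21531.02 mm², ΣAx_c = 1830136.59 mm³, ΣAy_c = 2302729.65 mm³.
x_c = 1830136.59/21531.02 = 85.00 mm; y_c = 2302729.65/21531.02 = 106.95 mm.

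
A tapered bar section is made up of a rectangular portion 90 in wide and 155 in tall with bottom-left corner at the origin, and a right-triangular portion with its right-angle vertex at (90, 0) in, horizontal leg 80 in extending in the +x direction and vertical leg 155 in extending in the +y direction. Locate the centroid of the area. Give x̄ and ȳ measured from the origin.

x̄ = 67.05 in, ȳ = 69.55 in

Part | A | x̄ᵢ | ȳᵢ | A·x̄ᵢ | A·ȳᵢ
rectangular portion | 13950.00 | 45.00 | 77.50 | 627750.00 | 1081125.00
triangular portion | 6200.00 | 116.67 | 51.67 | 723333.33 | 320333.33
Σ | 20150.00 |  |  | 1351083.33 | 1401458.33
x̄ = 1351083.33 / 20150.00 = 67.05 in
ȳ = 1401458.33 / 20150.00 = 69.55 in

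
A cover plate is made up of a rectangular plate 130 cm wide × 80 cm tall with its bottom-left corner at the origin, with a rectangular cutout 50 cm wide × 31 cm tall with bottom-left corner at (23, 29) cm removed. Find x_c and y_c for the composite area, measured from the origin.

plate: A = 130 × 80 = 10400.00, centroid at (65.00, 40.00).
hole: A = −(50 × 31) = -1550.00, centroid at (48.00, 44.50).
ΣA = 8850.00 cm²
ΣAx_c = (10400.00)(65.00) + (-1550.00)(48.00) = 601600.00 cm³
ΣAy_c = (10400.00)(40.00) + (-1550.00)(44.50) = 347025.00 cm³
x_c = 601600.00 / 8850.00 = 67.98 cm
y_c = 347025.00 / 8850.00 = 39.21 cm

x_c = 67.98 cm, y_c = 39.21 cm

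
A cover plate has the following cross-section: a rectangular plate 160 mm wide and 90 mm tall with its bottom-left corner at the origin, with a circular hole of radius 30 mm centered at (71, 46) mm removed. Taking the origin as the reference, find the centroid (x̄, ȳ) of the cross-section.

x̄ = 82.20 mm, ȳ = 44.76 mm

plate: A = 160 × 90 = 14400.00, centroid at (80.00, 45.00).
hole: A = −π·30² = -2827.43, centroid at (71.00, 46.00).
ΣA = 11572.57 mm², ΣAx̄ = 951252.23 mm³, ΣAȳ = 517938.06 mm³.
x̄ = 951252.23/11572.57 = 82.20 mm; ȳ = 517938.06/11572.57 = 44.76 mm.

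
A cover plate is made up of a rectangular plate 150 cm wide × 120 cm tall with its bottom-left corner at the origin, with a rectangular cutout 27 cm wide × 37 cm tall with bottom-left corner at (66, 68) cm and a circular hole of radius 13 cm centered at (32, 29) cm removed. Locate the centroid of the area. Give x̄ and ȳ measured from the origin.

x̄ = 76.11 cm, ȳ = 59.39 cm

Part | A | x̄ᵢ | ȳᵢ | A·x̄ᵢ | A·ȳᵢ
plate | 18000.00 | 75.00 | 60.00 | 1350000.00 | 1080000.00
hole 1 | -999.00 | 79.50 | 86.50 | -79420.50 | -86413.50
hole 2 | -530.93 | 32.00 | 29.00 | -16989.73 | -15396.95
Σ | 16470.07 |  |  | 1253589.77 | 978189.55
x̄ = 1253589.77 / 16470.07 = 76.11 cm
ȳ = 978189.55 / 16470.07 = 59.39 cm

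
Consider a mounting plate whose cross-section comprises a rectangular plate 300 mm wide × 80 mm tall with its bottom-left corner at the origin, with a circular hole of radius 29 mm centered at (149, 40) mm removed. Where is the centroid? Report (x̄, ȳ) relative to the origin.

Part | A | x̄ᵢ | ȳᵢ | A·x̄ᵢ | A·ȳᵢ
plate | 24000.00 | 150.00 | 40.00 | 3600000.00 | 960000.00
hole | -2642.08 | 149.00 | 40.00 | -393669.83 | -105683.18
Σ | 21357.92 |  |  | 3206330.17 | 854316.82
x̄ = 3206330.17 / 21357.92 = 150.12 mm
ȳ = 854316.82 / 21357.92 = 40.00 mm

x̄ = 150.12 mm, ȳ = 40.00 mm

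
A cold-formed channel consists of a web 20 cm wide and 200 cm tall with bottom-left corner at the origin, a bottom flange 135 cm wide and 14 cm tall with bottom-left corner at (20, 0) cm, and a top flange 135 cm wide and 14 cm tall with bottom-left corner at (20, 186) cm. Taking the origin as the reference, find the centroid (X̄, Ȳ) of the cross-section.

web: A = 20 × 200 = 4000.00, centroid at (10.00, 100.00).
bottom flange: A = 135 × 14 = 1890.00, centroid at (87.50, 7.00).
top flange: A = 135 × 14 = 1890.00, centroid at (87.50, 193.00).
ΣA = 7780.00 cm²
ΣAX̄ = (4000.00)(10.00) + (1890.00)(87.50) + (1890.00)(87.50) = 370750.00 cm³
ΣAȲ = (4000.00)(100.00) + (1890.00)(7.00) + (1890.00)(193.00) = 778000.00 cm³
X̄ = 370750.00 / 7780.00 = 47.65 cm
Ȳ = 778000.00 / 7780.00 = 100.00 cm

X̄ = 47.65 cm, Ȳ = 100.00 cm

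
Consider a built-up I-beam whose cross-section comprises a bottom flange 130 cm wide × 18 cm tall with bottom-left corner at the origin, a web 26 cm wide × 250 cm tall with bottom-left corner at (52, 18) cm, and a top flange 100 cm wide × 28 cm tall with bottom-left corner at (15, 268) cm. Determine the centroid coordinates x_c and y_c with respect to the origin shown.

x_c = 65.00 cm, y_c = 149.50 cm

bottom flange: A = 130 × 18 = 2340.00, centroid at (65.00, 9.00).
web: A = 26 × 250 = 6500.00, centroid at (65.00, 143.00).
top flange: A = 100 × 28 = 2800.00, centroid at (65.00, 282.00).
ΣA = 11640.00 cm², ΣAx_c = 756600.00 cm³, ΣAy_c = 1740160.00 cm³.
x_c = 756600.00/11640.00 = 65.00 cm; y_c = 1740160.00/11640.00 = 149.50 cm.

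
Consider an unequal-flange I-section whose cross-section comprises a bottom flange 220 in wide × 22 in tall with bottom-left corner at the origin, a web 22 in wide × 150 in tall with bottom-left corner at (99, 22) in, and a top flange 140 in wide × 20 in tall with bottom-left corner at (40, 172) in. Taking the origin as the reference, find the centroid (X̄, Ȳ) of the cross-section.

bottom flange: A = 220 × 22 = 4840.00, centroid at (110.00, 11.00).
web: A = 22 × 150 = 3300.00, centroid at (110.00, 97.00).
top flange: A = 140 × 20 = 2800.00, centroid at (110.00, 182.00).
ΣA = 10940.00 in²
ΣAX̄ = (4840.00)(110.00) + (3300.00)(110.00) + (2800.00)(110.00) = 1203400.00 in³
ΣAȲ = (4840.00)(11.00) + (3300.00)(97.00) + (2800.00)(182.00) = 882940.00 in³
X̄ = 1203400.00 / 10940.00 = 110.00 in
Ȳ = 882940.00 / 10940.00 = 80.71 in

X̄ = 110.00 in, Ȳ = 80.71 in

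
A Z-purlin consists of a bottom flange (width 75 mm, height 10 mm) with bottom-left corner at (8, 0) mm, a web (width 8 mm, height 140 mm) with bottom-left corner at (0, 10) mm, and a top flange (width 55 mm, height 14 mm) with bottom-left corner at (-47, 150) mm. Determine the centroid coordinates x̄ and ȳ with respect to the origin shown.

x̄ = 8.94 mm, ȳ = 81.15 mm

Part | A | x̄ᵢ | ȳᵢ | A·x̄ᵢ | A·ȳᵢ
bottom flange | 750.00 | 45.50 | 5.00 | 34125.00 | 3750.00
web | 1120.00 | 4.00 | 80.00 | 4480.00 | 89600.00
top flange | 770.00 | -19.50 | 157.00 | -15015.00 | 120890.00
Σ | 2640.00 |  |  | 23590.00 | 214240.00
x̄ = 23590.00 / 2640.00 = 8.94 mm
ȳ = 214240.00 / 2640.00 = 81.15 mm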